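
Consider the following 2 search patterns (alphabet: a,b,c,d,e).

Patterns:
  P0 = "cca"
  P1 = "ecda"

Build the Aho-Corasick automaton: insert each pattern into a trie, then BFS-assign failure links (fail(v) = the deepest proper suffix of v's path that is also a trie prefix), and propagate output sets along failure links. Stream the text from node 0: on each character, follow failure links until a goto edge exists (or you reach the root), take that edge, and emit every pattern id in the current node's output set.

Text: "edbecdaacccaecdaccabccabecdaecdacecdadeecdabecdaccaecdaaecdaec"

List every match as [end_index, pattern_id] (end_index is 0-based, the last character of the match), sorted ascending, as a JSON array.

Build:
Trie nodes:
  n0 'ε': c→1 e→4
  n1 'c': c→2
  n2 'cc': a→3
  n3 'cca': ·  [P0 ends]
  n4 'e': c→5
  n5 'ec': d→6
  n6 'ecd': a→7
  n7 'ecda': ·  [P1 ends]

BFS fail/out derivation:
  fail(1) 'c': from fail(0)=0 chase 'c': 0 ⇒ 0;  out=∅∪out(0)=∅
  fail(4) 'e': from fail(0)=0 chase 'e': 0 ⇒ 0;  out=∅∪out(0)=∅
  fail(2) 'cc': from fail(1)=0 chase 'c': 0 ⇒ 1;  out=∅∪out(1)=∅
  fail(5) 'ec': from fail(4)=0 chase 'c': 0 ⇒ 1;  out=∅∪out(1)=∅
  fail(3) 'cca': from fail(2)=1 chase 'a': 1→0 ⇒ 0;  out={0}∪out(0)={0}
  fail(6) 'ecd': from fail(5)=1 chase 'd': 1→0 ⇒ 0;  out=∅∪out(0)=∅
  fail(7) 'ecda': from fail(6)=0 chase 'a': 0 ⇒ 0;  out={1}∪out(0)={1}

Text stream:
[0] read 'e'  n0⇒n4
[1] read 'd'  n4⇒n0 (via fail)
[2] read 'b'  n0⇒n0
[3] read 'e'  n0⇒n4
[4] read 'c'  n4⇒n5
[5] read 'd'  n5⇒n6
[6] read 'a'  n6⇒n7  emit P1@[3:6]
[7] read 'a'  n7⇒n0 (via fail)
[8] read 'c'  n0⇒n1
[9] read 'c'  n1⇒n2
[10] read 'c'  n2⇒n2 (via fail)
[11] read 'a'  n2⇒n3  emit P0@[9:11]
[12] read 'e'  n3⇒n4 (via fail)
[13] read 'c'  n4⇒n5
[14] read 'd'  n5⇒n6
[15] read 'a'  n6⇒n7  emit P1@[12:15]
[16] read 'c'  n7⇒n1 (via fail)
[17] read 'c'  n1⇒n2
[18] read 'a'  n2⇒n3  emit P0@[16:18]
[19] read 'b'  n3⇒n0 (via fail)
[20] read 'c'  n0⇒n1
[21] read 'c'  n1⇒n2
[22] read 'a'  n2⇒n3  emit P0@[20:22]
[23] read 'b'  n3⇒n0 (via fail)
[24] read 'e'  n0⇒n4
[25] read 'c'  n4⇒n5
[26] read 'd'  n5⇒n6
[27] read 'a'  n6⇒n7  emit P1@[24:27]
[28] read 'e'  n7⇒n4 (via fail)
[29] read 'c'  n4⇒n5
[30] read 'd'  n5⇒n6
[31] read 'a'  n6⇒n7  emit P1@[28:31]
[32] read 'c'  n7⇒n1 (via fail)
[33] read 'e'  n1⇒n4 (via fail)
[34] read 'c'  n4⇒n5
[35] read 'd'  n5⇒n6
[36] read 'a'  n6⇒n7  emit P1@[33:36]
[37] read 'd'  n7⇒n0 (via fail)
[38] read 'e'  n0⇒n4
[39] read 'e'  n4⇒n4 (via fail)
[40] read 'c'  n4⇒n5
[41] read 'd'  n5⇒n6
[42] read 'a'  n6⇒n7  emit P1@[39:42]
[43] read 'b'  n7⇒n0 (via fail)
[44] read 'e'  n0⇒n4
[45] read 'c'  n4⇒n5
[46] read 'd'  n5⇒n6
[47] read 'a'  n6⇒n7  emit P1@[44:47]
[48] read 'c'  n7⇒n1 (via fail)
[49] read 'c'  n1⇒n2
[50] read 'a'  n2⇒n3  emit P0@[48:50]
[51] read 'e'  n3⇒n4 (via fail)
[52] read 'c'  n4⇒n5
[53] read 'd'  n5⇒n6
[54] read 'a'  n6⇒n7  emit P1@[51:54]
[55] read 'a'  n7⇒n0 (via fail)
[56] read 'e'  n0⇒n4
[57] read 'c'  n4⇒n5
[58] read 'd'  n5⇒n6
[59] read 'a'  n6⇒n7  emit P1@[56:59]
[60] read 'e'  n7⇒n4 (via fail)
[61] read 'c'  n4⇒n5

All matches (sorted): [[6,1],[11,0],[15,1],[18,0],[22,0],[27,1],[31,1],[36,1],[42,1],[47,1],[50,0],[54,1],[59,1]]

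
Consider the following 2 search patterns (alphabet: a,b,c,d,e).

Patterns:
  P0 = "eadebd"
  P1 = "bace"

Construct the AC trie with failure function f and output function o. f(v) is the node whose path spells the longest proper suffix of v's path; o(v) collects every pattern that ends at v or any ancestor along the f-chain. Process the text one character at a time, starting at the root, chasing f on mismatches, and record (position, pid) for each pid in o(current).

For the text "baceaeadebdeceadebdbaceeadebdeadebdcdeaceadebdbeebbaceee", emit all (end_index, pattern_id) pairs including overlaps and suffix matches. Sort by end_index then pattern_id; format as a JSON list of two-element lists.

Build:
Trie (insert patterns):
  0='ε' goto b→7 e→1
  1='e' goto a→2
  2='ea' goto d→3
  3='ead' goto e→4
  4='eade' goto b→5
  5='eadeb' goto d→6
  6='eadebd' goto ·  ←P0
  7='b' goto a→8
  8='ba' goto c→9
  9='bac' goto e→10
  10='bace' goto ·  ←P1

BFS fail/out derivation:
  n1('e'): parent n0 fail=0; on 'e' 0 → fail=0;  out ∅∪∅=∅
  n7('b'): parent n0 fail=0; on 'b' 0 → fail=0;  out ∅∪∅=∅
  n2('ea'): parent n1 fail=0; on 'a' 0 → fail=0;  out ∅∪∅=∅
  n8('ba'): parent n7 fail=0; on 'a' 0 → fail=0;  out ∅∪∅=∅
  n3('ead'): parent n2 fail=0; on 'd' 0 → fail=0;  out ∅∪∅=∅
  n9('bac'): parent n8 fail=0; on 'c' 0 → fail=0;  out ∅∪∅=∅
  n4('eade'): parent n3 fail=0; on 'e' 0 → fail=1;  out ∅∪∅=∅
  n10('bace'): parent n9 fail=0; on 'e' 0 → fail=1;  out {1}∪∅={1}
  n5('eadeb'): parent n4 fail=1; on 'b' 1→0 → fail=7;  out ∅∪∅=∅
  n6('eadebd'): parent n5 fail=7; on 'd' 7→0 → fail=0;  out {0}∪∅={0}

Text stream:
pos 0 'b': at 7
pos 1 'a': at 8
pos 2 'c': at 9
pos 3 'e': at 10  → match P1@[0:3]
pos 4 'a': at 2 ·f
pos 5 'e': at 1 ·f
pos 6 'a': at 2
pos 7 'd': at 3
pos 8 'e': at 4
pos 9 'b': at 5
pos 10 'd': at 6  → match P0@[5:10]
pos 11 'e': at 1 ·f
pos 12 'c': at 0 ·f
pos 13 'e': at 1
pos 14 'a': at 2
pos 15 'd': at 3
pos 16 'e': at 4
pos 17 'b': at 5
pos 18 'd': at 6  → match P0@[13:18]
pos 19 'b': at 7 ·f
pos 20 'a': at 8
pos 21 'c': at 9
pos 22 'e': at 10  → match P1@[19:22]
pos 23 'e': at 1 ·f
pos 24 'a': at 2
pos 25 'd': at 3
pos 26 'e': at 4
pos 27 'b': at 5
pos 28 'd': at 6  → match P0@[23:28]
pos 29 'e': at 1 ·f
pos 30 'a': at 2
pos 31 'd': at 3
pos 32 'e': at 4
pos 33 'b': at 5
pos 34 'd': at 6  → match P0@[29:34]
pos 35 'c': at 0 ·f
pos 36 'd': at 0
pos 37 'e': at 1
pos 38 'a': at 2
pos 39 'c': at 0 ·f
pos 40 'e': at 1
pos 41 'a': at 2
pos 42 'd': at 3
pos 43 'e': at 4
pos 44 'b': at 5
pos 45 'd': at 6  → match P0@[40:45]
pos 46 'b': at 7 ·f
pos 47 'e': at 1 ·f
pos 48 'e': at 1 ·f
pos 49 'b': at 7 ·f
pos 50 'b': at 7 ·f
pos 51 'a': at 8
pos 52 'c': at 9
pos 53 'e': at 10  → match P1@[50:53]
pos 54 'e': at 1 ·f
pos 55 'e': at 1 ·f

All matches (sorted): [[3,1],[10,0],[18,0],[22,1],[28,0],[34,0],[45,0],[53,1]]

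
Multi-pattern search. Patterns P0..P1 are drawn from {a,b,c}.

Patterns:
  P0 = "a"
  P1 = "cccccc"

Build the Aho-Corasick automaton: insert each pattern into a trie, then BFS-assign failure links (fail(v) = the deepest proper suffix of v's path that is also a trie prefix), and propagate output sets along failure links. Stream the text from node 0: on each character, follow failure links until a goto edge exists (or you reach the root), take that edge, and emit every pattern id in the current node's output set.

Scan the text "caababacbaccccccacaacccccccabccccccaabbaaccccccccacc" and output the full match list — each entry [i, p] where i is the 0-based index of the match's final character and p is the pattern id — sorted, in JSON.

Build:
Trie nodes:
  0='ε' goto a→1 c→2
  1='a' goto ·  [P0 ends]
  2='c' goto c→3
  3='cc' goto c→4
  4='ccc' goto c→5
  5='cccc' goto c→6
  6='ccccc' goto c→7
  7='cccccc' goto ·  [P1 ends]

BFS fail/out derivation:
  n1('a'): parent n0 fail=0; on 'a' 0 → fail=0;  out {0}∪∅={0}
  n2('c'): parent n0 fail=0; on 'c' 0 → fail=0;  out ∅∪∅=∅
  n3('cc'): parent n2 fail=0; on 'c' 0 → fail=2;  out ∅∪∅=∅
  n4('ccc'): parent n3 fail=2; on 'c' 2 → fail=3;  out ∅∪∅=∅
  n5('cccc'): parent n4 fail=3; on 'c' 3 → fail=4;  out ∅∪∅=∅
  n6('ccccc'): parent n5 fail=4; on 'c' 4 → fail=5;  out ∅∪∅=∅
  n7('cccccc'): parent n6 fail=5; on 'c' 5 → fail=6;  out {1}∪∅={1}

Run:
[0] read 'c'  n0⇒n2
[1] read 'a'  n2⇒n1 ·f  ** P0@[1:1]
[2] read 'a'  n1⇒n1 ·f  ** P0@[2:2]
[3] read 'b'  n1⇒n0 ·f
[4] read 'a'  n0⇒n1  ** P0@[4:4]
[5] read 'b'  n1⇒n0 ·f
[6] read 'a'  n0⇒n1  ** P0@[6:6]
[7] read 'c'  n1⇒n2 ·f
[8] read 'b'  n2⇒n0 ·f
[9] read 'a'  n0⇒n1  ** P0@[9:9]
[10] read 'c'  n1⇒n2 ·f
[11] read 'c'  n2⇒n3
[12] read 'c'  n3⇒n4
[13] read 'c'  n4⇒n5
[14] read 'c'  n5⇒n6
[15] read 'c'  n6⇒n7  ** P1@[10:15]
[16] read 'a'  n7⇒n1 ·f  ** P0@[16:16]
[17] read 'c'  n1⇒n2 ·f
[18] read 'a'  n2⇒n1 ·f  ** P0@[18:18]
[19] read 'a'  n1⇒n1 ·f  ** P0@[19:19]
[20] read 'c'  n1⇒n2 ·f
[21] read 'c'  n2⇒n3
[22] read 'c'  n3⇒n4
[23] read 'c'  n4⇒n5
[24] read 'c'  n5⇒n6
[25] read 'c'  n6⇒n7  ** P1@[20:25]
[26] read 'c'  n7⇒n7 ·f  ** P1@[21:26]
[27] read 'a'  n7⇒n1 ·f  ** P0@[27:27]
[28] read 'b'  n1⇒n0 ·f
[29] read 'c'  n0⇒n2
[30] read 'c'  n2⇒n3
[31] read 'c'  n3⇒n4
[32] read 'c'  n4⇒n5
[33] read 'c'  n5⇒n6
[34] read 'c'  n6⇒n7  ** P1@[29:34]
[35] read 'a'  n7⇒n1 ·f  ** P0@[35:35]
[36] read 'a'  n1⇒n1 ·f  ** P0@[36:36]
[37] read 'b'  n1⇒n0 ·f
[38] read 'b'  n0⇒n0
[39] read 'a'  n0⇒n1  ** P0@[39:39]
[40] read 'a'  n1⇒n1 ·f  ** P0@[40:40]
[41] read 'c'  n1⇒n2 ·f
[42] read 'c'  n2⇒n3
[43] read 'c'  n3⇒n4
[44] read 'c'  n4⇒n5
[45] read 'c'  n5⇒n6
[46] read 'c'  n6⇒n7  ** P1@[41:46]
[47] read 'c'  n7⇒n7 ·f  ** P1@[42:47]
[48] read 'c'  n7⇒n7 ·f  ** P1@[43:48]
[49] read 'a'  n7⇒n1 ·f  ** P0@[49:49]
[50] read 'c'  n1⇒n2 ·f
[51] read 'c'  n2⇒n3

All matches (sorted): [[1,0],[2,0],[4,0],[6,0],[9,0],[15,1],[16,0],[18,0],[19,0],[25,1],[26,1],[27,0],[34,1],[35,0],[36,0],[39,0],[40,0],[46,1],[47,1],[48,1],[49,0]]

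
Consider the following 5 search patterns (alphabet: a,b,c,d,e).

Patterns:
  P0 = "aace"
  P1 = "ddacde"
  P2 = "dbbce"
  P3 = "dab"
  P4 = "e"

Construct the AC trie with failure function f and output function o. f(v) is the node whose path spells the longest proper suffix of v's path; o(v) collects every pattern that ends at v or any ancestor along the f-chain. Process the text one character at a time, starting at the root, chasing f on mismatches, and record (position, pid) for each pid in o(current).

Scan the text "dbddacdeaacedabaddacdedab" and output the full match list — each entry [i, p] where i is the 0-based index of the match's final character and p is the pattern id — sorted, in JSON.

Construct AC machine:
Trie nodes:
  n0 'ε': a→1 d→5 e→17
  n1 'a': a→2
  n2 'aa': c→3
  n3 'aac': e→4
  n4 'aace': ·  ←P0
  n5 'd': a→15 b→11 d→6
  n6 'dd': a→7
  n7 'dda': c→8
  n8 'ddac': d→9
  n9 'ddacd': e→10
  n10 'ddacde': ·  ←P1
  n11 'db': b→12
  n12 'dbb': c→13
  n13 'dbbc': e→14
  n14 'dbbce': ·  ←P2
  n15 'da': b→16
  n16 'dab': ·  ←P3
  n17 'e': ·  ←P4

Failure links (BFS by depth):
  n1('a'): parent n0 fail=0; on 'a' 0 → fail=0;  out ∅∪∅=∅
  n5('d'): parent n0 fail=0; on 'd' 0 → fail=0;  out ∅∪∅=∅
  n17('e'): parent n0 fail=0; on 'e' 0 → fail=0;  out {4}∪∅={4}
  n2('aa'): parent n1 fail=0; on 'a' 0 → fail=1;  out ∅∪∅=∅
  n6('dd'): parent n5 fail=0; on 'd' 0 → fail=5;  out ∅∪∅=∅
  n11('db'): parent n5 fail=0; on 'b' 0 → fail=0;  out ∅∪∅=∅
  n15('da'): parent n5 fail=0; on 'a' 0 → fail=1;  out ∅∪∅=∅
  n3('aac'): parent n2 fail=1; on 'c' 1→0 → fail=0;  out ∅∪∅=∅
  n7('dda'): parent n6 fail=5; on 'a' 5 → fail=15;  out ∅∪∅=∅
  n12('dbb'): parent n11 fail=0; on 'b' 0 → fail=0;  out ∅∪∅=∅
  n16('dab'): parent n15 fail=1; on 'b' 1→0 → fail=0;  out {3}∪∅={3}
  n4('aace'): parent n3 fail=0; on 'e' 0 → fail=17;  out {0}∪{4}={0,4}
  n8('ddac'): parent n7 fail=15; on 'c' 15→1→0 → fail=0;  out ∅∪∅=∅
  n13('dbbc'): parent n12 fail=0; on 'c' 0 → fail=0;  out ∅∪∅=∅
  n9('ddacd'): parent n8 fail=0; on 'd' 0 → fail=5;  out ∅∪∅=∅
  n14('dbbce'): parent n13 fail=0; on 'e' 0 → fail=17;  out {2}∪{4}={2,4}
  n10('ddacde'): parent n9 fail=5; on 'e' 5→0 → fail=17;  out {1}∪{4}={1,4}

Run:
pos 0 'd': at 5
pos 1 'b': at 11
pos 2 'd': at 5 (fail-walked)
pos 3 'd': at 6
pos 4 'a': at 7
pos 5 'c': at 8
pos 6 'd': at 9
pos 7 'e': at 10  ** P1@[2:7],P4@[7:7]
pos 8 'a': at 1 (fail-walked)
pos 9 'a': at 2
pos 10 'c': at 3
pos 11 'e': at 4  ** P0@[8:11],P4@[11:11]
pos 12 'd': at 5 (fail-walked)
pos 13 'a': at 15
pos 14 'b': at 16  ** P3@[12:14]
pos 15 'a': at 1 (fail-walked)
pos 16 'd': at 5 (fail-walked)
pos 17 'd': at 6
pos 18 'a': at 7
pos 19 'c': at 8
pos 20 'd': at 9
pos 21 'e': at 10  ** P1@[16:21],P4@[21:21]
pos 22 'd': at 5 (fail-walked)
pos 23 'a': at 15
pos 24 'b': at 16  ** P3@[22:24]

All matches (sorted): [[7,1],[7,4],[11,0],[11,4],[14,3],[21,1],[21,4],[24,3]]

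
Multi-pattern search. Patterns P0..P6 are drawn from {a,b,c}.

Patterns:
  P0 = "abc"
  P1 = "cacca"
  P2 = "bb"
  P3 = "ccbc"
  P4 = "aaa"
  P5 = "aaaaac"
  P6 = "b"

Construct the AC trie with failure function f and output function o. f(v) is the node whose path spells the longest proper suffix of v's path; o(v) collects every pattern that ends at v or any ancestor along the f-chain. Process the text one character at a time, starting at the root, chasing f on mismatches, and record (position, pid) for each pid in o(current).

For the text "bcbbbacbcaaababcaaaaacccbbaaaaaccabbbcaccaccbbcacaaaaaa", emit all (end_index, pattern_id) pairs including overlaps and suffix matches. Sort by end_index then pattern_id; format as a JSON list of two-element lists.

Construct AC machine:
Trie nodes:
  0='ε' goto a→1 b→9 c→4
  1='a' goto a→14 b→2
  2='ab' goto c→3
  3='abc' goto ·  ←P0
  4='c' goto a→5 c→11
  5='ca' goto c→6
  6='cac' goto c→7
  7='cacc' goto a→8
  8='cacca' goto ·  ←P1
  9='b' goto b→10  ←P6
  10='bb' goto ·  ←P2
  11='cc' goto b→12
  12='ccb' goto c→13
  13='ccbc' goto ·  ←P3
  14='aa' goto a→15
  15='aaa' goto a→16  ←P4
  16='aaaa' goto a→17
  17='aaaaa' goto c→18
  18='aaaaac' goto ·  ←P5

BFS fail/out derivation:
  fail(1) 'a': from fail(0)=0 chase 'a': 0 ⇒ 0;  out=∅∪out(0)=∅
  fail(4) 'c': from fail(0)=0 chase 'c': 0 ⇒ 0;  out=∅∪out(0)=∅
  fail(9) 'b': from fail(0)=0 chase 'b': 0 ⇒ 0;  out={6}∪out(0)={6}
  fail(2) 'ab': from fail(1)=0 chase 'b': 0 ⇒ 9;  out=∅∪out(9)={6}
  fail(5) 'ca': from fail(4)=0 chase 'a': 0 ⇒ 1;  out=∅∪out(1)=∅
  fail(10) 'bb': from fail(9)=0 chase 'b': 0 ⇒ 9;  out={2}∪out(9)={2,6}
  fail(11) 'cc': from fail(4)=0 chase 'c': 0 ⇒ 4;  out=∅∪out(4)=∅
  fail(14) 'aa': from fail(1)=0 chase 'a': 0 ⇒ 1;  out=∅∪out(1)=∅
  fail(3) 'abc': from fail(2)=9 chase 'c': 9→0 ⇒ 4;  out={0}∪out(4)={0}
  fail(6) 'cac': from fail(5)=1 chase 'c': 1→0 ⇒ 4;  out=∅∪out(4)=∅
  fail(12) 'ccb': from fail(11)=4 chase 'b': 4→0 ⇒ 9;  out=∅∪out(9)={6}
  fail(15) 'aaa': from fail(14)=1 chase 'a': 1 ⇒ 14;  out={4}∪out(14)={4}
  fail(7) 'cacc': from fail(6)=4 chase 'c': 4 ⇒ 11;  out=∅∪out(11)=∅
  fail(13) 'ccbc': from fail(12)=9 chase 'c': 9→0 ⇒ 4;  out={3}∪out(4)={3}
  fail(16) 'aaaa': from fail(15)=14 chase 'a': 14 ⇒ 15;  out=∅∪out(15)={4}
  fail(8) 'cacca': from fail(7)=11 chase 'a': 11→4 ⇒ 5;  out={1}∪out(5)={1}
  fail(17) 'aaaaa': from fail(16)=15 chase 'a': 15 ⇒ 16;  out=∅∪out(16)={4}
  fail(18) 'aaaaac': from fail(17)=16 chase 'c': 16→15→14→1→0 ⇒ 4;  out={5}∪out(4)={5}

Scan:
pos 0 'b': at 9  emit P6@[0:0]
pos 1 'c': at 4 ·f
pos 2 'b': at 9 ·f  emit P6@[2:2]
pos 3 'b': at 10  emit P2@[2:3],P6@[3:3]
pos 4 'b': at 10 ·f  emit P2@[3:4],P6@[4:4]
pos 5 'a': at 1 ·f
pos 6 'c': at 4 ·f
pos 7 'b': at 9 ·f  emit P6@[7:7]
pos 8 'c': at 4 ·f
pos 9 'a': at 5
pos 10 'a': at 14 ·f
pos 11 'a': at 15  emit P4@[9:11]
pos 12 'b': at 2 ·f  emit P6@[12:12]
pos 13 'a': at 1 ·f
pos 14 'b': at 2  emit P6@[14:14]
pos 15 'c': at 3  emit P0@[13:15]
pos 16 'a': at 5 ·f
pos 17 'a': at 14 ·f
pos 18 'a': at 15  emit P4@[16:18]
pos 19 'a': at 16  emit P4@[17:19]
pos 20 'a': at 17  emit P4@[18:20]
pos 21 'c': at 18  emit P5@[16:21]
pos 22 'c': at 11 ·f
pos 23 'c': at 11 ·f
pos 24 'b': at 12  emit P6@[24:24]
pos 25 'b': at 10 ·f  emit P2@[24:25],P6@[25:25]
pos 26 'a': at 1 ·f
pos 27 'a': at 14
pos 28 'a': at 15  emit P4@[26:28]
pos 29 'a': at 16  emit P4@[27:29]
pos 30 'a': at 17  emit P4@[28:30]
pos 31 'c': at 18  emit P5@[26:31]
pos 32 'c': at 11 ·f
pos 33 'a': at 5 ·f
pos 34 'b': at 2 ·f  emit P6@[34:34]
pos 35 'b': at 10 ·f  emit P2@[34:35],P6@[35:35]
pos 36 'b': at 10 ·f  emit P2@[35:36],P6@[36:36]
pos 37 'c': at 4 ·f
pos 38 'a': at 5
pos 39 'c': at 6
pos 40 'c': at 7
pos 41 'a': at 8  emit P1@[37:41]
pos 42 'c': at 6 ·f
pos 43 'c': at 7
pos 44 'b': at 12 ·f  emit P6@[44:44]
pos 45 'b': at 10 ·f  emit P2@[44:45],P6@[45:45]
pos 46 'c': at 4 ·f
pos 47 'a': at 5
pos 48 'c': at 6
pos 49 'a': at 5 ·f
pos 50 'a': at 14 ·f
pos 51 'a': at 15  emit P4@[49:51]
pos 52 'a': at 16  emit P4@[50:52]
pos 53 'a': at 17  emit P4@[51:53]
pos 54 'a': at 17 ·f  emit P4@[52:54]

Result: [[0,6],[2,6],[3,2],[3,6],[4,2],[4,6],[7,6],[11,4],[12,6],[14,6],[15,0],[18,4],[19,4],[20,4],[21,5],[24,6],[25,2],[25,6],[28,4],[29,4],[30,4],[31,5],[34,6],[35,2],[35,6],[36,2],[36,6],[41,1],[44,6],[45,2],[45,6],[51,4],[52,4],[53,4],[54,4]]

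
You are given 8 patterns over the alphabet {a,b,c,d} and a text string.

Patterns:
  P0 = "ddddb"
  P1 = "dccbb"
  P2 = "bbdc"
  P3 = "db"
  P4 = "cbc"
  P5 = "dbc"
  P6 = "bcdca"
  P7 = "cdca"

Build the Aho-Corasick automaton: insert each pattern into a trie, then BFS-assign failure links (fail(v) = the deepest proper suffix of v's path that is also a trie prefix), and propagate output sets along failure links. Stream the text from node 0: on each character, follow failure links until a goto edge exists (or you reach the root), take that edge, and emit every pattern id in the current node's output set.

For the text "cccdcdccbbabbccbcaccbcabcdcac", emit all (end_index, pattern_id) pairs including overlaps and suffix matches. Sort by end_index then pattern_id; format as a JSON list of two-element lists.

Construct AC machine:
Trie (insert patterns):
  0='ε' goto b→10 c→15 d→1
  1='d' goto b→14 c→6 d→2
  2='dd' goto d→3
  3='ddd' goto d→4
  4='dddd' goto b→5
  5='ddddb' goto ·  ←P0
  6='dc' goto c→7
  7='dcc' goto b→8
  8='dccb' goto b→9
  9='dccbb' goto ·  ←P1
  10='b' goto b→11 c→19
  11='bb' goto d→12
  12='bbd' goto c→13
  13='bbdc' goto ·  ←P2
  14='db' goto c→18  ←P3
  15='c' goto b→16 d→23
  16='cb' goto c→17
  17='cbc' goto ·  ←P4
  18='dbc' goto ·  ←P5
  19='bc' goto d→20
  20='bcd' goto c→21
  21='bcdc' goto a→22
  22='bcdca' goto ·  ←P6
  23='cd' goto c→24
  24='cdc' goto a→25
  25='cdca' goto ·  ←P7

BFS fail/out derivation:
  n1('d'): parent n0 fail=0; on 'd' 0 → fail=0;  out ∅∪∅=∅
  n10('b'): parent n0 fail=0; on 'b' 0 → fail=0;  out ∅∪∅=∅
  n15('c'): parent n0 fail=0; on 'c' 0 → fail=0;  out ∅∪∅=∅
  n2('dd'): parent n1 fail=0; on 'd' 0 → fail=1;  out ∅∪∅=∅
  n6('dc'): parent n1 fail=0; on 'c' 0 → fail=15;  out ∅∪∅=∅
  n11('bb'): parent n10 fail=0; on 'b' 0 → fail=10;  out ∅∪∅=∅
  n14('db'): parent n1 fail=0; on 'b' 0 → fail=10;  out {3}∪∅={3}
  n16('cb'): parent n15 fail=0; on 'b' 0 → fail=10;  out ∅∪∅=∅
  n19('bc'): parent n10 fail=0; on 'c' 0 → fail=15;  out ∅∪∅=∅
  n23('cd'): parent n15 fail=0; on 'd' 0 → fail=1;  out ∅∪∅=∅
  n3('ddd'): parent n2 fail=1; on 'd' 1 → fail=2;  out ∅∪∅=∅
  n7('dcc'): parent n6 fail=15; on 'c' 15→0 → fail=15;  out ∅∪∅=∅
  n12('bbd'): parent n11 fail=10; on 'd' 10→0 → fail=1;  out ∅∪∅=∅
  n17('cbc'): parent n16 fail=10; on 'c' 10 → fail=19;  out {4}∪∅={4}
  n18('dbc'): parent n14 fail=10; on 'c' 10 → fail=19;  out {5}∪∅={5}
  n20('bcd'): parent n19 fail=15; on 'd' 15 → fail=23;  out ∅∪∅=∅
  n24('cdc'): parent n23 fail=1; on 'c' 1 → fail=6;  out ∅∪∅=∅
  n4('dddd'): parent n3 fail=2; on 'd' 2 → fail=3;  out ∅∪∅=∅
  n8('dccb'): parent n7 fail=15; on 'b' 15 → fail=16;  out ∅∪∅=∅
  n13('bbdc'): parent n12 fail=1; on 'c' 1 → fail=6;  out {2}∪∅={2}
  n21('bcdc'): parent n20 fail=23; on 'c' 23 → fail=24;  out ∅∪∅=∅
  n25('cdca'): parent n24 fail=6; on 'a' 6→15→0 → fail=0;  out {7}∪∅={7}
  n5('ddddb'): parent n4 fail=3; on 'b' 3→2→1 → fail=14;  out {0}∪{3}={0,3}
  n9('dccbb'): parent n8 fail=16; on 'b' 16→10 → fail=11;  out {1}∪∅={1}
  n22('bcdca'): parent n21 fail=24; on 'a' 24 → fail=25;  out {6}∪{7}={6,7}

Run:
pos 0 'c': at 15
pos 1 'c': at 15 (fail-walked)
pos 2 'c': at 15 (fail-walked)
pos 3 'd': at 23
pos 4 'c': at 24
pos 5 'd': at 23 (fail-walked)
pos 6 'c': at 24
pos 7 'c': at 7 (fail-walked)
pos 8 'b': at 8
pos 9 'b': at 9  ** P1@[5:9]
pos 10 'a': at 0 (fail-walked)
pos 11 'b': at 10
pos 12 'b': at 11
pos 13 'c': at 19 (fail-walked)
pos 14 'c': at 15 (fail-walked)
pos 15 'b': at 16
pos 16 'c': at 17  ** P4@[14:16]
pos 17 'a': at 0 (fail-walked)
pos 18 'c': at 15
pos 19 'c': at 15 (fail-walked)
pos 20 'b': at 16
pos 21 'c': at 17  ** P4@[19:21]
pos 22 'a': at 0 (fail-walked)
pos 23 'b': at 10
pos 24 'c': at 19
pos 25 'd': at 20
pos 26 'c': at 21
pos 27 'a': at 22  ** P6@[23:27],P7@[24:27]
pos 28 'c': at 15 (fail-walked)

All matches (sorted): [[9,1],[16,4],[21,4],[27,6],[27,7]]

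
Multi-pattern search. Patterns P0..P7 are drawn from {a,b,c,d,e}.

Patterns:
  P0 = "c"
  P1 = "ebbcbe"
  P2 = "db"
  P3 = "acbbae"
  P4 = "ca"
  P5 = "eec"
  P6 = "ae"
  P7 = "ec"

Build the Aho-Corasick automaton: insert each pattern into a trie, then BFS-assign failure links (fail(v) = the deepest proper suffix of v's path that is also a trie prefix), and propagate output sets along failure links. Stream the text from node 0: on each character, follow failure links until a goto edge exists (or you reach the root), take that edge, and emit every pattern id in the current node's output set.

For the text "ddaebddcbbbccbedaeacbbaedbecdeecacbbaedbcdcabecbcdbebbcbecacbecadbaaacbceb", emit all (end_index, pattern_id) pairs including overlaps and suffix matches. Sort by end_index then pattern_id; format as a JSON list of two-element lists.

Build automaton:
Trie (insert patterns):
  n0 'ε': a→10 c→1 d→8 e→2
  n1 'c': a→16  ←P0
  n2 'e': b→3 c→20 e→17
  n3 'eb': b→4
  n4 'ebb': c→5
  n5 'ebbc': b→6
  n6 'ebbcb': e→7
  n7 'ebbcbe': ·  ←P1
  n8 'd': b→9
  n9 'db': ·  ←P2
  n10 'a': c→11 e→19
  n11 'ac': b→12
  n12 'acb': b→13
  n13 'acbb': a→14
  n14 'acbba': e→15
  n15 'acbbae': ·  ←P3
  n16 'ca': ·  ←P4
  n17 'ee': c→18
  n18 'eec': ·  ←P5
  n19 'ae': ·  ←P6
  n20 'ec': ·  ←P7

Failure links (BFS by depth):
  fail(1) 'c': from fail(0)=0 chase 'c': 0 ⇒ 0;  out={0}∪out(0)={0}
  fail(2) 'e': from fail(0)=0 chase 'e': 0 ⇒ 0;  out=∅∪out(0)=∅
  fail(8) 'd': from fail(0)=0 chase 'd': 0 ⇒ 0;  out=∅∪out(0)=∅
  fail(10) 'a': from fail(0)=0 chase 'a': 0 ⇒ 0;  out=∅∪out(0)=∅
  fail(3) 'eb': from fail(2)=0 chase 'b': 0 ⇒ 0;  out=∅∪out(0)=∅
  fail(9) 'db': from fail(8)=0 chase 'b': 0 ⇒ 0;  out={2}∪out(0)={2}
  fail(11) 'ac': from fail(10)=0 chase 'c': 0 ⇒ 1;  out=∅∪out(1)={0}
  fail(16) 'ca': from fail(1)=0 chase 'a': 0 ⇒ 10;  out={4}∪out(10)={4}
  fail(17) 'ee': from fail(2)=0 chase 'e': 0 ⇒ 2;  out=∅∪out(2)=∅
  fail(19) 'ae': from fail(10)=0 chase 'e': 0 ⇒ 2;  out={6}∪out(2)={6}
  fail(20) 'ec': from fail(2)=0 chase 'c': 0 ⇒ 1;  out={7}∪out(1)={0,7}
  fail(4) 'ebb': from fail(3)=0 chase 'b': 0 ⇒ 0;  out=∅∪out(0)=∅
  fail(12) 'acb': from fail(11)=1 chase 'b': 1→0 ⇒ 0;  out=∅∪out(0)=∅
  fail(18) 'eec': from fail(17)=2 chase 'c': 2 ⇒ 20;  out={5}∪out(20)={0,5,7}
  fail(5) 'ebbc': from fail(4)=0 chase 'c': 0 ⇒ 1;  out=∅∪out(1)={0}
  fail(13) 'acbb': from fail(12)=0 chase 'b': 0 ⇒ 0;  out=∅∪out(0)=∅
  fail(6) 'ebbcb': from fail(5)=1 chase 'b': 1→0 ⇒ 0;  out=∅∪out(0)=∅
  fail(14) 'acbba': from fail(13)=0 chase 'a': 0 ⇒ 10;  out=∅∪out(10)=∅
  fail(7) 'ebbcbe': from fail(6)=0 chase 'e': 0 ⇒ 2;  out={1}∪out(2)={1}
  fail(15) 'acbbae': from fail(14)=10 chase 'e': 10 ⇒ 19;  out={3}∪out(19)={3,6}

Text stream:
pos 0 'd': at 8
pos 1 'd': at 8 ·f
pos 2 'a': at 10 ·f
pos 3 'e': at 19  emit P6@[2:3]
pos 4 'b': at 3 ·f
pos 5 'd': at 8 ·f
pos 6 'd': at 8 ·f
pos 7 'c': at 1 ·f  emit P0@[7:7]
pos 8 'b': at 0 ·f
pos 9 'b': at 0
pos 10 'b': at 0
pos 11 'c': at 1  emit P0@[11:11]
pos 12 'c': at 1 ·f  emit P0@[12:12]
pos 13 'b': at 0 ·f
pos 14 'e': at 2
pos 15 'd': at 8 ·f
pos 16 'a': at 10 ·f
pos 17 'e': at 19  emit P6@[16:17]
pos 18 'a': at 10 ·f
pos 19 'c': at 11  emit P0@[19:19]
pos 20 'b': at 12
pos 21 'b': at 13
pos 22 'a': at 14
pos 23 'e': at 15  emit P3@[18:23],P6@[22:23]
pos 24 'd': at 8 ·f
pos 25 'b': at 9  emit P2@[24:25]
pos 26 'e': at 2 ·f
pos 27 'c': at 20  emit P0@[27:27],P7@[26:27]
pos 28 'd': at 8 ·f
pos 29 'e': at 2 ·f
pos 30 'e': at 17
pos 31 'c': at 18  emit P0@[31:31],P5@[29:31],P7@[30:31]
pos 32 'a': at 16 ·f  emit P4@[31:32]
pos 33 'c': at 11 ·f  emit P0@[33:33]
pos 34 'b': at 12
pos 35 'b': at 13
pos 36 'a': at 14
pos 37 'e': at 15  emit P3@[32:37],P6@[36:37]
pos 38 'd': at 8 ·f
pos 39 'b': at 9  emit P2@[38:39]
pos 40 'c': at 1 ·f  emit P0@[40:40]
pos 41 'd': at 8 ·f
pos 42 'c': at 1 ·f  emit P0@[42:42]
pos 43 'a': at 16  emit P4@[42:43]
pos 44 'b': at 0 ·f
pos 45 'e': at 2
pos 46 'c': at 20  emit P0@[46:46],P7@[45:46]
pos 47 'b': at 0 ·f
pos 48 'c': at 1  emit P0@[48:48]
pos 49 'd': at 8 ·f
pos 50 'b': at 9  emit P2@[49:50]
pos 51 'e': at 2 ·f
pos 52 'b': at 3
pos 53 'b': at 4
pos 54 'c': at 5  emit P0@[54:54]
pos 55 'b': at 6
pos 56 'e': at 7  emit P1@[51:56]
pos 57 'c': at 20 ·f  emit P0@[57:57],P7@[56:57]
pos 58 'a': at 16 ·f  emit P4@[57:58]
pos 59 'c': at 11 ·f  emit P0@[59:59]
pos 60 'b': at 12
pos 61 'e': at 2 ·f
pos 62 'c': at 20  emit P0@[62:62],P7@[61:62]
pos 63 'a': at 16 ·f  emit P4@[62:63]
pos 64 'd': at 8 ·f
pos 65 'b': at 9  emit P2@[64:65]
pos 66 'a': at 10 ·f
pos 67 'a': at 10 ·f
pos 68 'a': at 10 ·f
pos 69 'c': at 11  emit P0@[69:69]
pos 70 'b': at 12
pos 71 'c': at 1 ·f  emit P0@[71:71]
pos 72 'e': at 2 ·f
pos 73 'b': at 3

Result: [[3,6],[7,0],[11,0],[12,0],[17,6],[19,0],[23,3],[23,6],[25,2],[27,0],[27,7],[31,0],[31,5],[31,7],[32,4],[33,0],[37,3],[37,6],[39,2],[40,0],[42,0],[43,4],[46,0],[46,7],[48,0],[50,2],[54,0],[56,1],[57,0],[57,7],[58,4],[59,0],[62,0],[62,7],[63,4],[65,2],[69,0],[71,0]]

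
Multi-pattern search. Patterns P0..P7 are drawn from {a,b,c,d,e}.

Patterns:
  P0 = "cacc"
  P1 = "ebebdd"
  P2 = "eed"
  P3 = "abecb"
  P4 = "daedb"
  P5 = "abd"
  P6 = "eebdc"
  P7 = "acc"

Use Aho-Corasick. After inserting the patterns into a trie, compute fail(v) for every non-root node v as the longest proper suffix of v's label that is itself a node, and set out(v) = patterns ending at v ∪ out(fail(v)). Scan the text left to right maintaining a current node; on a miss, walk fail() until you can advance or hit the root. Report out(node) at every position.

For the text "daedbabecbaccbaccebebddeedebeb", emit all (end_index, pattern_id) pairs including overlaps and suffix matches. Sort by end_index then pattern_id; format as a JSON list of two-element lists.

Build automaton:
Trie (insert patterns):
  0='ε' goto a→13 c→1 d→18 e→5
  1='c' goto a→2
  2='ca' goto c→3
  3='cac' goto c→4
  4='cacc' goto ·  ←P0
  5='e' goto b→6 e→11
  6='eb' goto e→7
  7='ebe' goto b→8
  8='ebeb' goto d→9
  9='ebebd' goto d→10
  10='ebebdd' goto ·  ←P1
  11='ee' goto b→24 d→12
  12='eed' goto ·  ←P2
  13='a' goto b→14 c→27
  14='ab' goto d→23 e→15
  15='abe' goto c→16
  16='abec' goto b→17
  17='abecb' goto ·  ←P3
  18='d' goto a→19
  19='da' goto e→20
  20='dae' goto d→21
  21='daed' goto b→22
  22='daedb' goto ·  ←P4
  23='abd' goto ·  ←P5
  24='eeb' goto d→25
  25='eebd' goto c→26
  26='eebdc' goto ·  ←P6
  27='ac' goto c→28
  28='acc' goto ·  ←P7

BFS fail/out derivation:
  n1('c'): parent n0 fail=0; on 'c' 0 → fail=0;  out ∅∪∅=∅
  n5('e'): parent n0 fail=0; on 'e' 0 → fail=0;  out ∅∪∅=∅
  n13('a'): parent n0 fail=0; on 'a' 0 → fail=0;  out ∅∪∅=∅
  n18('d'): parent n0 fail=0; on 'd' 0 → fail=0;  out ∅∪∅=∅
  n2('ca'): parent n1 fail=0; on 'a' 0 → fail=13;  out ∅∪∅=∅
  n6('eb'): parent n5 fail=0; on 'b' 0 → fail=0;  out ∅∪∅=∅
  n11('ee'): parent n5 fail=0; on 'e' 0 → fail=5;  out ∅∪∅=∅
  n14('ab'): parent n13 fail=0; on 'b' 0 → fail=0;  out ∅∪∅=∅
  n19('da'): parent n18 fail=0; on 'a' 0 → fail=13;  out ∅∪∅=∅
  n27('ac'): parent n13 fail=0; on 'c' 0 → fail=1;  out ∅∪∅=∅
  n3('cac'): parent n2 fail=13; on 'c' 13 → fail=27;  out ∅∪∅=∅
  n7('ebe'): parent n6 fail=0; on 'e' 0 → fail=5;  out ∅∪∅=∅
  n12('eed'): parent n11 fail=5; on 'd' 5→0 → fail=18;  out {2}∪∅={2}
  n15('abe'): parent n14 fail=0; on 'e' 0 → fail=5;  out ∅∪∅=∅
  n20('dae'): parent n19 fail=13; on 'e' 13→0 → fail=5;  out ∅∪∅=∅
  n23('abd'): parent n14 fail=0; on 'd' 0 → fail=18;  out {5}∪∅={5}
  n24('eeb'): parent n11 fail=5; on 'b' 5 → fail=6;  out ∅∪∅=∅
  n28('acc'): parent n27 fail=1; on 'c' 1→0 → fail=1;  out {7}∪∅={7}
  n4('cacc'): parent n3 fail=27; on 'c' 27 → fail=28;  out {0}∪{7}={0,7}
  n8('ebeb'): parent n7 fail=5; on 'b' 5 → fail=6;  out ∅∪∅=∅
  n16('abec'): parent n15 fail=5; on 'c' 5→0 → fail=1;  out ∅∪∅=∅
  n21('daed'): parent n20 fail=5; on 'd' 5→0 → fail=18;  out ∅∪∅=∅
  n25('eebd'): parent n24 fail=6; on 'd' 6→0 → fail=18;  out ∅∪∅=∅
  n9('ebebd'): parent n8 fail=6; on 'd' 6→0 → fail=18;  out ∅∪∅=∅
  n17('abecb'): parent n16 fail=1; on 'b' 1→0 → fail=0;  out {3}∪∅={3}
  n22('daedb'): parent n21 fail=18; on 'b' 18→0 → fail=0;  out {4}∪∅={4}
  n26('eebdc'): parent n25 fail=18; on 'c' 18→0 → fail=1;  out {6}∪∅={6}
  n10('ebebdd'): parent n9 fail=18; on 'd' 18→0 → fail=18;  out {1}∪∅={1}

Scan:
[0] read 'd'  n0⇒n18
[1] read 'a'  n18⇒n19
[2] read 'e'  n19⇒n20
[3] read 'd'  n20⇒n21
[4] read 'b'  n21⇒n22  emit P4@[0:4]
[5] read 'a'  n22⇒n13 (fail-walked)
[6] read 'b'  n13⇒n14
[7] read 'e'  n14⇒n15
[8] read 'c'  n15⇒n16
[9] read 'b'  n16⇒n17  emit P3@[5:9]
[10] read 'a'  n17⇒n13 (fail-walked)
[11] read 'c'  n13⇒n27
[12] read 'c'  n27⇒n28  emit P7@[10:12]
[13] read 'b'  n28⇒n0 (fail-walked)
[14] read 'a'  n0⇒n13
[15] read 'c'  n13⇒n27
[16] read 'c'  n27⇒n28  emit P7@[14:16]
[17] read 'e'  n28⇒n5 (fail-walked)
[18] read 'b'  n5⇒n6
[19] read 'e'  n6⇒n7
[20] read 'b'  n7⇒n8
[21] read 'd'  n8⇒n9
[22] read 'd'  n9⇒n10  emit P1@[17:22]
[23] read 'e'  n10⇒n5 (fail-walked)
[24] read 'e'  n5⇒n11
[25] read 'd'  n11⇒n12  emit P2@[23:25]
[26] read 'e'  n12⇒n5 (fail-walked)
[27] read 'b'  n5⇒n6
[28] read 'e'  n6⇒n7
[29] read 'b'  n7⇒n8

All matches (sorted): [[4,4],[9,3],[12,7],[16,7],[22,1],[25,2]]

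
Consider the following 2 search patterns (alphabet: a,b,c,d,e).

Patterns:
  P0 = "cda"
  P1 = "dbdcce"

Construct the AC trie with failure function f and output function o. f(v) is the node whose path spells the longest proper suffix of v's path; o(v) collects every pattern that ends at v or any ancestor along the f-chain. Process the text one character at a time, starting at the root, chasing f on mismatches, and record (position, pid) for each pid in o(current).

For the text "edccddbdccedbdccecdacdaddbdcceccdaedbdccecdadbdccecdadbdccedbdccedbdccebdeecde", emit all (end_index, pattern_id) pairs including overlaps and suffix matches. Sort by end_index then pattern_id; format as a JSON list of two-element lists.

Build:
Trie (insert patterns):
  0='ε' goto c→1 d→4
  1='c' goto d→2
  2='cd' goto a→3
  3='cda' goto ·  ←P0
  4='d' goto b→5
  5='db' goto d→6
  6='dbd' goto c→7
  7='dbdc' goto c→8
  8='dbdcc' goto e→9
  9='dbdcce' goto ·  ←P1

BFS fail/out derivation:
  n1('c'): parent n0 fail=0; on 'c' 0 → fail=0;  out ∅∪∅=∅
  n4('d'): parent n0 fail=0; on 'd' 0 → fail=0;  out ∅∪∅=∅
  n2('cd'): parent n1 fail=0; on 'd' 0 → fail=4;  out ∅∪∅=∅
  n5('db'): parent n4 fail=0; on 'b' 0 → fail=0;  out ∅∪∅=∅
  n3('cda'): parent n2 fail=4; on 'a' 4→0 → fail=0;  out {0}∪∅={0}
  n6('dbd'): parent n5 fail=0; on 'd' 0 → fail=4;  out ∅∪∅=∅
  n7('dbdc'): parent n6 fail=4; on 'c' 4→0 → fail=1;  out ∅∪∅=∅
  n8('dbdcc'): parent n7 fail=1; on 'c' 1→0 → fail=1;  out ∅∪∅=∅
  n9('dbdcce'): parent n8 fail=1; on 'e' 1→0 → fail=0;  out {1}∪∅={1}

Scan:
i=0 'e': node 0→0
i=1 'd': node 0→4
i=2 'c': node 4→1 (via fail)
i=3 'c': node 1→1 (via fail)
i=4 'd': node 1→2
i=5 'd': node 2→4 (via fail)
i=6 'b': node 4→5
i=7 'd': node 5→6
i=8 'c': node 6→7
i=9 'c': node 7→8
i=10 'e': node 8→9  → match P1@[5:10]
i=11 'd': node 9→4 (via fail)
i=12 'b': node 4→5
i=13 'd': node 5→6
i=14 'c': node 6→7
i=15 'c': node 7→8
i=16 'e': node 8→9  → match P1@[11:16]
i=17 'c': node 9→1 (via fail)
i=18 'd': node 1→2
i=19 'a': node 2→3  → match P0@[17:19]
i=20 'c': node 3→1 (via fail)
i=21 'd': node 1→2
i=22 'a': node 2→3  → match P0@[20:22]
i=23 'd': node 3→4 (via fail)
i=24 'd': node 4→4 (via fail)
i=25 'b': node 4→5
i=26 'd': node 5→6
i=27 'c': node 6→7
i=28 'c': node 7→8
i=29 'e': node 8→9  → match P1@[24:29]
i=30 'c': node 9→1 (via fail)
i=31 'c': node 1→1 (via fail)
i=32 'd': node 1→2
i=33 'a': node 2→3  → match P0@[31:33]
i=34 'e': node 3→0 (via fail)
i=35 'd': node 0→4
i=36 'b': node 4→5
i=37 'd': node 5→6
i=38 'c': node 6→7
i=39 'c': node 7→8
i=40 'e': node 8→9  → match P1@[35:40]
i=41 'c': node 9→1 (via fail)
i=42 'd': node 1→2
i=43 'a': node 2→3  → match P0@[41:43]
i=44 'd': node 3→4 (via fail)
i=45 'b': node 4→5
i=46 'd': node 5→6
i=47 'c': node 6→7
i=48 'c': node 7→8
i=49 'e': node 8→9  → match P1@[44:49]
i=50 'c': node 9→1 (via fail)
i=51 'd': node 1→2
i=52 'a': node 2→3  → match P0@[50:52]
i=53 'd': node 3→4 (via fail)
i=54 'b': node 4→5
i=55 'd': node 5→6
i=56 'c': node 6→7
i=57 'c': node 7→8
i=58 'e': node 8→9  → match P1@[53:58]
i=59 'd': node 9→4 (via fail)
i=60 'b': node 4→5
i=61 'd': node 5→6
i=62 'c': node 6→7
i=63 'c': node 7→8
i=64 'e': node 8→9  → match P1@[59:64]
i=65 'd': node 9→4 (via fail)
i=66 'b': node 4→5
i=67 'd': node 5→6
i=68 'c': node 6→7
i=69 'c': node 7→8
i=70 'e': node 8→9  → match P1@[65:70]
i=71 'b': node 9→0 (via fail)
i=72 'd': node 0→4
i=73 'e': node 4→0 (via fail)
i=74 'e': node 0→0
i=75 'c': node 0→1
i=76 'd': node 1→2
i=77 'e': node 2→0 (via fail)

Result: [[10,1],[16,1],[19,0],[22,0],[29,1],[33,0],[40,1],[43,0],[49,1],[52,0],[58,1],[64,1],[70,1]]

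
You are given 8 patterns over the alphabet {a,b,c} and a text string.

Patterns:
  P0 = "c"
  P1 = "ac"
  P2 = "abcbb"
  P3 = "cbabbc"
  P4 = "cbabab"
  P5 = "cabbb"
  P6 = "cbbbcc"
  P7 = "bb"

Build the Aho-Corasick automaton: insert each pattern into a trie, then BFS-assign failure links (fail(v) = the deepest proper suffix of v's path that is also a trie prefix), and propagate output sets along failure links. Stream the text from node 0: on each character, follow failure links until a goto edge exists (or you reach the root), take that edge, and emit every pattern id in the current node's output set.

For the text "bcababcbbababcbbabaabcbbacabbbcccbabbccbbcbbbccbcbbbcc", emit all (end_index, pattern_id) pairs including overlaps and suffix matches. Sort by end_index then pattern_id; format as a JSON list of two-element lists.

Construct AC machine:
Trie nodes:
  n0 'ε': a→2 b→23 c→1
  n1 'c': a→15 b→8  ←P0
  n2 'a': b→4 c→3
  n3 'ac': ·  ←P1
  n4 'ab': c→5
  n5 'abc': b→6
  n6 'abcb': b→7
  n7 'abcbb': ·  ←P2
  n8 'cb': a→9 b→19
  n9 'cba': b→10
  n10 'cbab': a→13 b→11
  n11 'cbabb': c→12
  n12 'cbabbc': ·  ←P3
  n13 'cbaba': b→14
  n14 'cbabab': ·  ←P4
  n15 'ca': b→16
  n16 'cab': b→17
  n17 'cabb': b→18
  n18 'cabbb': ·  ←P5
  n19 'cbb': b→20
  n20 'cbbb': c→21
  n21 'cbbbc': c→22
  n22 'cbbbcc': ·  ←P6
  n23 'b': b→24
  n24 'bb': ·  ←P7

Failure links (BFS by depth):
  n1('c'): parent n0 fail=0; on 'c' 0 → fail=0;  out {0}∪∅={0}
  n2('a'): parent n0 fail=0; on 'a' 0 → fail=0;  out ∅∪∅=∅
  n23('b'): parent n0 fail=0; on 'b' 0 → fail=0;  out ∅∪∅=∅
  n3('ac'): parent n2 fail=0; on 'c' 0 → fail=1;  out {1}∪{0}={0,1}
  n4('ab'): parent n2 fail=0; on 'b' 0 → fail=23;  out ∅∪∅=∅
  n8('cb'): parent n1 fail=0; on 'b' 0 → fail=23;  out ∅∪∅=∅
  n15('ca'): parent n1 fail=0; on 'a' 0 → fail=2;  out ∅∪∅=∅
  n24('bb'): parent n23 fail=0; on 'b' 0 → fail=23;  out {7}∪∅={7}
  n5('abc'): parent n4 fail=23; on 'c' 23→0 → fail=1;  out ∅∪{0}={0}
  n9('cba'): parent n8 fail=23; on 'a' 23→0 → fail=2;  out ∅∪∅=∅
  n16('cab'): parent n15 fail=2; on 'b' 2 → fail=4;  out ∅∪∅=∅
  n19('cbb'): parent n8 fail=23; on 'b' 23 → fail=24;  out ∅∪{7}={7}
  n6('abcb'): parent n5 fail=1; on 'b' 1 → fail=8;  out ∅∪∅=∅
  n10('cbab'): parent n9 fail=2; on 'b' 2 → fail=4;  out ∅∪∅=∅
  n17('cabb'): parent n16 fail=4; on 'b' 4→23 → fail=24;  out ∅∪{7}={7}
  n20('cbbb'): parent n19 fail=24; on 'b' 24→23 → fail=24;  out ∅∪{7}={7}
  n7('abcbb'): parent n6 fail=8; on 'b' 8 → fail=19;  out {2}∪{7}={2,7}
  n11('cbabb'): parent n10 fail=4; on 'b' 4→23 → fail=24;  out ∅∪{7}={7}
  n13('cbaba'): parent n10 fail=4; on 'a' 4→23→0 → fail=2;  out ∅∪∅=∅
  n18('cabbb'): parent n17 fail=24; on 'b' 24→23 → fail=24;  out {5}∪{7}={5,7}
  n21('cbbbc'): parent n20 fail=24; on 'c' 24→23→0 → fail=1;  out ∅∪{0}={0}
  n12('cbabbc'): parent n11 fail=24; on 'c' 24→23→0 → fail=1;  out {3}∪{0}={0,3}
  n14('cbabab'): parent n13 fail=2; on 'b' 2 → fail=4;  out {4}∪∅={4}
  n22('cbbbcc'): parent n21 fail=1; on 'c' 1→0 → fail=1;  out {6}∪{0}={0,6}

Scan:
pos 0 'b': at 23
pos 1 'c': at 1 ·f  emit P0@[1:1]
pos 2 'a': at 15
pos 3 'b': at 16
pos 4 'a': at 2 ·f
pos 5 'b': at 4
pos 6 'c': at 5  emit P0@[6:6]
pos 7 'b': at 6
pos 8 'b': at 7  emit P2@[4:8],P7@[7:8]
pos 9 'a': at 2 ·f
pos 10 'b': at 4
pos 11 'a': at 2 ·f
pos 12 'b': at 4
pos 13 'c': at 5  emit P0@[13:13]
pos 14 'b': at 6
pos 15 'b': at 7  emit P2@[11:15],P7@[14:15]
pos 16 'a': at 2 ·f
pos 17 'b': at 4
pos 18 'a': at 2 ·f
pos 19 'a': at 2 ·f
pos 20 'b': at 4
pos 21 'c': at 5  emit P0@[21:21]
pos 22 'b': at 6
pos 23 'b': at 7  emit P2@[19:23],P7@[22:23]
pos 24 'a': at 2 ·f
pos 25 'c': at 3  emit P0@[25:25],P1@[24:25]
pos 26 'a': at 15 ·f
pos 27 'b': at 16
pos 28 'b': at 17  emit P7@[27:28]
pos 29 'b': at 18  emit P5@[25:29],P7@[28:29]
pos 30 'c': at 1 ·f  emit P0@[30:30]
pos 31 'c': at 1 ·f  emit P0@[31:31]
pos 32 'c': at 1 ·f  emit P0@[32:32]
pos 33 'b': at 8
pos 34 'a': at 9
pos 35 'b': at 10
pos 36 'b': at 11  emit P7@[35:36]
pos 37 'c': at 12  emit P0@[37:37],P3@[32:37]
pos 38 'c': at 1 ·f  emit P0@[38:38]
pos 39 'b': at 8
pos 40 'b': at 19  emit P7@[39:40]
pos 41 'c': at 1 ·f  emit P0@[41:41]
pos 42 'b': at 8
pos 43 'b': at 19  emit P7@[42:43]
pos 44 'b': at 20  emit P7@[43:44]
pos 45 'c': at 21  emit P0@[45:45]
pos 46 'c': at 22  emit P0@[46:46],P6@[41:46]
pos 47 'b': at 8 ·f
pos 48 'c': at 1 ·f  emit P0@[48:48]
pos 49 'b': at 8
pos 50 'b': at 19  emit P7@[49:50]
pos 51 'b': at 20  emit P7@[50:51]
pos 52 'c': at 21  emit P0@[52:52]
pos 53 'c': at 22  emit P0@[53:53],P6@[48:53]

Matches: [[1,0],[6,0],[8,2],[8,7],[13,0],[15,2],[15,7],[21,0],[23,2],[23,7],[25,0],[25,1],[28,7],[29,5],[29,7],[30,0],[31,0],[32,0],[36,7],[37,0],[37,3],[38,0],[40,7],[41,0],[43,7],[44,7],[45,0],[46,0],[46,6],[48,0],[50,7],[51,7],[52,0],[53,0],[53,6]]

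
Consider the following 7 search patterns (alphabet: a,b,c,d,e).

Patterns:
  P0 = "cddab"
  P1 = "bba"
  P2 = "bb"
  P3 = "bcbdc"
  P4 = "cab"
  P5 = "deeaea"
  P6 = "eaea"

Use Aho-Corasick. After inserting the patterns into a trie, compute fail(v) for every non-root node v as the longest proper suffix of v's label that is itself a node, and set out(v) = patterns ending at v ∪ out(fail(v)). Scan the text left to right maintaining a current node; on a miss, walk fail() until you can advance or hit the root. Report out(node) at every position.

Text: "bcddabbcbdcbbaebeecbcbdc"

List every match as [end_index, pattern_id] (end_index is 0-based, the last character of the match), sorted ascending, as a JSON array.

Build:
Trie nodes:
  n0 'ε': b→6 c→1 d→15 e→21
  n1 'c': a→13 d→2
  n2 'cd': d→3
  n3 'cdd': a→4
  n4 'cdda': b→5
  n5 'cddab': ·  [P0 ends]
  n6 'b': b→7 c→9
  n7 'bb': a→8  [P2 ends]
  n8 'bba': ·  [P1 ends]
  n9 'bc': b→10
  n10 'bcb': d→11
  n11 'bcbd': c→12
  n12 'bcbdc': ·  [P3 ends]
  n13 'ca': b→14
  n14 'cab': ·  [P4 ends]
  n15 'd': e→16
  n16 'de': e→17
  n17 'dee': a→18
  n18 'deea': e→19
  n19 'deeae': a→20
  n20 'deeaea': ·  [P5 ends]
  n21 'e': a→22
  n22 'ea': e→23
  n23 'eae': a→24
  n24 'eaea': ·  [P6 ends]

BFS fail/out derivation:
  fail(1) 'c': from fail(0)=0 chase 'c': 0 ⇒ 0;  out=∅∪out(0)=∅
  fail(6) 'b': from fail(0)=0 chase 'b': 0 ⇒ 0;  out=∅∪out(0)=∅
  fail(15) 'd': from fail(0)=0 chase 'd': 0 ⇒ 0;  out=∅∪out(0)=∅
  fail(21) 'e': from fail(0)=0 chase 'e': 0 ⇒ 0;  out=∅∪out(0)=∅
  fail(2) 'cd': from fail(1)=0 chase 'd': 0 ⇒ 15;  out=∅∪out(15)=∅
  fail(7) 'bb': from fail(6)=0 chase 'b': 0 ⇒ 6;  out={2}∪out(6)={2}
  fail(9) 'bc': from fail(6)=0 chase 'c': 0 ⇒ 1;  out=∅∪out(1)=∅
  fail(13) 'ca': from fail(1)=0 chase 'a': 0 ⇒ 0;  out=∅∪out(0)=∅
  fail(16) 'de': from fail(15)=0 chase 'e': 0 ⇒ 21;  out=∅∪out(21)=∅
  fail(22) 'ea': from fail(21)=0 chase 'a': 0 ⇒ 0;  out=∅∪out(0)=∅
  fail(3) 'cdd': from fail(2)=15 chase 'd': 15→0 ⇒ 15;  out=∅∪out(15)=∅
  fail(8) 'bba': from fail(7)=6 chase 'a': 6→0 ⇒ 0;  out={1}∪out(0)={1}
  fail(10) 'bcb': from fail(9)=1 chase 'b': 1→0 ⇒ 6;  out=∅∪out(6)=∅
  fail(14) 'cab': from fail(13)=0 chase 'b': 0 ⇒ 6;  out={4}∪out(6)={4}
  fail(17) 'dee': from fail(16)=21 chase 'e': 21→0 ⇒ 21;  out=∅∪out(21)=∅
  fail(23) 'eae': from fail(22)=0 chase 'e': 0 ⇒ 21;  out=∅∪out(21)=∅
  fail(4) 'cdda': from fail(3)=15 chase 'a': 15→0 ⇒ 0;  out=∅∪out(0)=∅
  fail(11) 'bcbd': from fail(10)=6 chase 'd': 6→0 ⇒ 15;  out=∅∪out(15)=∅
  fail(18) 'deea': from fail(17)=21 chase 'a': 21 ⇒ 22;  out=∅∪out(22)=∅
  fail(24) 'eaea': from fail(23)=21 chase 'a': 21 ⇒ 22;  out={6}∪out(22)={6}
  fail(5) 'cddab': from fail(4)=0 chase 'b': 0 ⇒ 6;  out={0}∪out(6)={0}
  fail(12) 'bcbdc': from fail(11)=15 chase 'c': 15→0 ⇒ 1;  out={3}∪out(1)={3}
  fail(19) 'deeae': from fail(18)=22 chase 'e': 22 ⇒ 23;  out=∅∪out(23)=∅
  fail(20) 'deeaea': from fail(19)=23 chase 'a': 23 ⇒ 24;  out={5}∪out(24)={5,6}

Run:
i=0 'b': node 0→6
i=1 'c': node 6→9
i=2 'd': node 9→2 (fail-walked)
i=3 'd': node 2→3
i=4 'a': node 3→4
i=5 'b': node 4→5  emit P0@[1:5]
i=6 'b': node 5→7 (fail-walked)  emit P2@[5:6]
i=7 'c': node 7→9 (fail-walked)
i=8 'b': node 9→10
i=9 'd': node 10→11
i=10 'c': node 11→12  emit P3@[6:10]
i=11 'b': node 12→6 (fail-walked)
i=12 'b': node 6→7  emit P2@[11:12]
i=13 'a': node 7→8  emit P1@[11:13]
i=14 'e': node 8→21 (fail-walked)
i=15 'b': node 21→6 (fail-walked)
i=16 'e': node 6→21 (fail-walked)
i=17 'e': node 21→21 (fail-walked)
i=18 'c': node 21→1 (fail-walked)
i=19 'b': node 1→6 (fail-walked)
i=20 'c': node 6→9
i=21 'b': node 9→10
i=22 'd': node 10→11
i=23 'c': node 11→12  emit P3@[19:23]

Matches: [[5,0],[6,2],[10,3],[12,2],[13,1],[23,3]]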